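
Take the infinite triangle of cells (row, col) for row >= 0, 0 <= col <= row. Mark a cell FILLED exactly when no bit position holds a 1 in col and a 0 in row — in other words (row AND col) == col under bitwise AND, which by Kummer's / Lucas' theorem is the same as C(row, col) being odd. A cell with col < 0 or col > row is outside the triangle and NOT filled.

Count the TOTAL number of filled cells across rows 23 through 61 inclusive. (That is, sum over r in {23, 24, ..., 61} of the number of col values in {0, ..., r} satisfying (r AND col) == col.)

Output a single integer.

Answer: 514

Derivation:
r23=10111 pc4: +16 =16
r24=11000 pc2: +4 =20
r25=11001 pc3: +8 =28
r26=11010 pc3: +8 =36
r27=11011 pc4: +16 =52
r28=11100 pc3: +8 =60
r29=11101 pc4: +16 =76
r30=11110 pc4: +16 =92
r31=11111 pc5: +32 =124
r32=100000 pc1: +2 =126
r33=100001 pc2: +4 =130
r34=100010 pc2: +4 =134
r35=100011 pc3: +8 =142
r36=100100 pc2: +4 =146
r37=100101 pc3: +8 =154
r38=100110 pc3: +8 =162
r39=100111 pc4: +16 =178
r40=101000 pc2: +4 =182
r41=101001 pc3: +8 =190
r42=101010 pc3: +8 =198
r43=101011 pc4: +16 =214
r44=101100 pc3: +8 =222
r45=101101 pc4: +16 =238
r46=101110 pc4: +16 =254
r47=101111 pc5: +32 =286
r48=110000 pc2: +4 =290
r49=110001 pc3: +8 =298
r50=110010 pc3: +8 =306
r51=110011 pc4: +16 =322
r52=110100 pc3: +8 =330
r53=110101 pc4: +16 =346
r54=110110 pc4: +16 =362
r55=110111 pc5: +32 =394
r56=111000 pc3: +8 =402
r57=111001 pc4: +16 =418
r58=111010 pc4: +16 =434
r59=111011 pc5: +32 =466
r60=111100 pc4: +16 =482
r61=111101 pc5: +32 =514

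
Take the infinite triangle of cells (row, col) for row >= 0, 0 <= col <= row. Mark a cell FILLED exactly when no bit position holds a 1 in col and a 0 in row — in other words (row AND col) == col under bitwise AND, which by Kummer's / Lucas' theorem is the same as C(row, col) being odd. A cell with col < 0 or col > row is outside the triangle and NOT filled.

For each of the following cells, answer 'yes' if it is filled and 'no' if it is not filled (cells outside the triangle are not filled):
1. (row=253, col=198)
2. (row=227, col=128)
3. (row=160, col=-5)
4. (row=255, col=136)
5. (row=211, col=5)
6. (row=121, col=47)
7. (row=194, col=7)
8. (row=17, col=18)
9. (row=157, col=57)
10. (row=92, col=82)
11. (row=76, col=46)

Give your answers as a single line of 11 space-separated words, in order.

(253,198): row=0b11111101, col=0b11000110, row AND col = 0b11000100 = 196; 196 != 198 -> empty
(227,128): row=0b11100011, col=0b10000000, row AND col = 0b10000000 = 128; 128 == 128 -> filled
(160,-5): col outside [0, 160] -> not filled
(255,136): row=0b11111111, col=0b10001000, row AND col = 0b10001000 = 136; 136 == 136 -> filled
(211,5): row=0b11010011, col=0b101, row AND col = 0b1 = 1; 1 != 5 -> empty
(121,47): row=0b1111001, col=0b101111, row AND col = 0b101001 = 41; 41 != 47 -> empty
(194,7): row=0b11000010, col=0b111, row AND col = 0b10 = 2; 2 != 7 -> empty
(17,18): col outside [0, 17] -> not filled
(157,57): row=0b10011101, col=0b111001, row AND col = 0b11001 = 25; 25 != 57 -> empty
(92,82): row=0b1011100, col=0b1010010, row AND col = 0b1010000 = 80; 80 != 82 -> empty
(76,46): row=0b1001100, col=0b101110, row AND col = 0b1100 = 12; 12 != 46 -> empty

Answer: no yes no yes no no no no no no no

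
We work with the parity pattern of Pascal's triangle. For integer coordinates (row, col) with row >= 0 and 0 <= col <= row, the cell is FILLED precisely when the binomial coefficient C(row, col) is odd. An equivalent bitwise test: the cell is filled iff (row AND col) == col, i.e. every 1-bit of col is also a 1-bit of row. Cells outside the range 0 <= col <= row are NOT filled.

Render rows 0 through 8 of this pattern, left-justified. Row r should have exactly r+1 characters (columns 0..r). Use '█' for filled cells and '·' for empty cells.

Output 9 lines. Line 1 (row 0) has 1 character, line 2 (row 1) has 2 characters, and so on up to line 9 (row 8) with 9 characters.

Answer: █
██
█·█
████
█···█
██··██
█·█·█·█
████████
█·······█

Derivation:
r0=0: █
r1=1: ██
r2=10: █·█
r3=11: ████
r4=100: █···█
r5=101: ██··██
r6=110: █·█·█·█
r7=111: ████████
r8=1000: █·······█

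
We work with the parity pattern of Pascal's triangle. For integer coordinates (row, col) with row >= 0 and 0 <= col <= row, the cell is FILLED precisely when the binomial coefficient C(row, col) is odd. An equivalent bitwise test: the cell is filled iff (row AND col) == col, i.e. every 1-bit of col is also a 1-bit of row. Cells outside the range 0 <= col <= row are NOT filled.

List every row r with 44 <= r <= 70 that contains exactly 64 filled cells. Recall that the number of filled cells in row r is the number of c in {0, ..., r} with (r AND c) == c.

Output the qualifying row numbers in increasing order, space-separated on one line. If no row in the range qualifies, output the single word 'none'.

Answer: 63

Derivation:
Row r has 2^popcount(r) filled cells, so we need popcount(r) = log2(64) = 6.
Scan r = 44..70 and keep those with exactly 6 one-bits:
r=44=101100 popcount=3 -> skip
r=45=101101 popcount=4 -> skip
r=46=101110 popcount=4 -> skip
r=47=101111 popcount=5 -> skip
r=48=110000 popcount=2 -> skip
r=49=110001 popcount=3 -> skip
r=50=110010 popcount=3 -> skip
r=51=110011 popcount=4 -> skip
r=52=110100 popcount=3 -> skip
r=53=110101 popcount=4 -> skip
r=54=110110 popcount=4 -> skip
r=55=110111 popcount=5 -> skip
r=56=111000 popcount=3 -> skip
r=57=111001 popcount=4 -> skip
r=58=111010 popcount=4 -> skip
r=59=111011 popcount=5 -> skip
r=60=111100 popcount=4 -> skip
r=61=111101 popcount=5 -> skip
r=62=111110 popcount=5 -> skip
r=63=111111 popcount=6 -> KEEP
r=64=1000000 popcount=1 -> skip
r=65=1000001 popcount=2 -> skip
r=66=1000010 popcount=2 -> skip
r=67=1000011 popcount=3 -> skip
r=68=1000100 popcount=2 -> skip
r=69=1000101 popcount=3 -> skip
r=70=1000110 popcount=3 -> skip
Kept rows: 63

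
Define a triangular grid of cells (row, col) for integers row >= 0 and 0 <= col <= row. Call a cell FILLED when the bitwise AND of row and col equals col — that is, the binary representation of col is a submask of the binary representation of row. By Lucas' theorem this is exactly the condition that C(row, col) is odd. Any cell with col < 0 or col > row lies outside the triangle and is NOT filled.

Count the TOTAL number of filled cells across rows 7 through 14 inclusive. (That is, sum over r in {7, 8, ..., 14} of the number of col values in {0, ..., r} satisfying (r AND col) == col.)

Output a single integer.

r7=111 pc3: +8 =8
r8=1000 pc1: +2 =10
r9=1001 pc2: +4 =14
r10=1010 pc2: +4 =18
r11=1011 pc3: +8 =26
r12=1100 pc2: +4 =30
r13=1101 pc3: +8 =38
r14=1110 pc3: +8 =46

Answer: 46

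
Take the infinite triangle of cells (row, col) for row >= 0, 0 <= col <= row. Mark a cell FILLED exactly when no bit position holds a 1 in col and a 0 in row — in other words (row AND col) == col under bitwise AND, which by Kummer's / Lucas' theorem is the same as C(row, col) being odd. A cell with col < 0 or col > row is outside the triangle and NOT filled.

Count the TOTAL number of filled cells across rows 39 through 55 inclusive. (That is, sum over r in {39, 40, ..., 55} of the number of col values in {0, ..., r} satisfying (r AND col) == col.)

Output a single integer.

Answer: 232

Derivation:
r39=100111 pc4: +16 =16
r40=101000 pc2: +4 =20
r41=101001 pc3: +8 =28
r42=101010 pc3: +8 =36
r43=101011 pc4: +16 =52
r44=101100 pc3: +8 =60
r45=101101 pc4: +16 =76
r46=101110 pc4: +16 =92
r47=101111 pc5: +32 =124
r48=110000 pc2: +4 =128
r49=110001 pc3: +8 =136
r50=110010 pc3: +8 =144
r51=110011 pc4: +16 =160
r52=110100 pc3: +8 =168
r53=110101 pc4: +16 =184
r54=110110 pc4: +16 =200
r55=110111 pc5: +32 =232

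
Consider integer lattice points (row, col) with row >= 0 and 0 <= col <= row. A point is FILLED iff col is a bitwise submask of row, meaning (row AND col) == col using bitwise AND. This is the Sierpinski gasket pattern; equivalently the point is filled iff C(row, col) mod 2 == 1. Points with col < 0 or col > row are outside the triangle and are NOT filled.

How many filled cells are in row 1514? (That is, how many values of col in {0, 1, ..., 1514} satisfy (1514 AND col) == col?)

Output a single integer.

1514 in binary = 10111101010
popcount(1514) = number of 1-bits in 10111101010 = 7
A col c satisfies (1514 AND c) == c iff every set bit of c is also set in 1514; each of the 7 set bits of 1514 can independently be on or off in c.
count = 2^7 = 128

Answer: 128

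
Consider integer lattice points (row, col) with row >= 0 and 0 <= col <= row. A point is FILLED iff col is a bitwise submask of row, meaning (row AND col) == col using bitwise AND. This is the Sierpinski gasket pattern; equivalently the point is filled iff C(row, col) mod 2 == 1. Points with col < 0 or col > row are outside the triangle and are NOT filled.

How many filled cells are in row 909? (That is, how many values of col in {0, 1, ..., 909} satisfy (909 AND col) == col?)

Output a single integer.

909 in binary = 1110001101
popcount(909) = number of 1-bits in 1110001101 = 6
A col c satisfies (909 AND c) == c iff every set bit of c is also set in 909; each of the 6 set bits of 909 can independently be on or off in c.
count = 2^6 = 64

Answer: 64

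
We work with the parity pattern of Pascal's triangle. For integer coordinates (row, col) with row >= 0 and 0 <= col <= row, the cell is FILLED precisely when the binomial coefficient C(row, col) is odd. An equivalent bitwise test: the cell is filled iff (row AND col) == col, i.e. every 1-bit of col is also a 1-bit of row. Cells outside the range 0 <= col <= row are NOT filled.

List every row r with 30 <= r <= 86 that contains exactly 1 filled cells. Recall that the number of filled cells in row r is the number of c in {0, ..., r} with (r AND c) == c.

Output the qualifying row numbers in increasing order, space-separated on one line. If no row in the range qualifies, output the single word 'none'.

Answer: none

Derivation:
Row r has 2^popcount(r) filled cells, so we need popcount(r) = log2(1) = 0.
Scan r = 30..86 and keep those with exactly 0 one-bits:
r=30=11110 popcount=4 -> skip
r=31=11111 popcount=5 -> skip
r=32=100000 popcount=1 -> skip
r=33=100001 popcount=2 -> skip
r=34=100010 popcount=2 -> skip
r=35=100011 popcount=3 -> skip
r=36=100100 popcount=2 -> skip
r=37=100101 popcount=3 -> skip
r=38=100110 popcount=3 -> skip
r=39=100111 popcount=4 -> skip
r=40=101000 popcount=2 -> skip
r=41=101001 popcount=3 -> skip
r=42=101010 popcount=3 -> skip
r=43=101011 popcount=4 -> skip
r=44=101100 popcount=3 -> skip
r=45=101101 popcount=4 -> skip
r=46=101110 popcount=4 -> skip
r=47=101111 popcount=5 -> skip
r=48=110000 popcount=2 -> skip
r=49=110001 popcount=3 -> skip
r=50=110010 popcount=3 -> skip
r=51=110011 popcount=4 -> skip
r=52=110100 popcount=3 -> skip
r=53=110101 popcount=4 -> skip
r=54=110110 popcount=4 -> skip
r=55=110111 popcount=5 -> skip
r=56=111000 popcount=3 -> skip
r=57=111001 popcount=4 -> skip
r=58=111010 popcount=4 -> skip
r=59=111011 popcount=5 -> skip
r=60=111100 popcount=4 -> skip
r=61=111101 popcount=5 -> skip
r=62=111110 popcount=5 -> skip
r=63=111111 popcount=6 -> skip
r=64=1000000 popcount=1 -> skip
r=65=1000001 popcount=2 -> skip
r=66=1000010 popcount=2 -> skip
r=67=1000011 popcount=3 -> skip
r=68=1000100 popcount=2 -> skip
r=69=1000101 popcount=3 -> skip
r=70=1000110 popcount=3 -> skip
r=71=1000111 popcount=4 -> skip
r=72=1001000 popcount=2 -> skip
r=73=1001001 popcount=3 -> skip
r=74=1001010 popcount=3 -> skip
r=75=1001011 popcount=4 -> skip
r=76=1001100 popcount=3 -> skip
r=77=1001101 popcount=4 -> skip
r=78=1001110 popcount=4 -> skip
r=79=1001111 popcount=5 -> skip
r=80=1010000 popcount=2 -> skip
r=81=1010001 popcount=3 -> skip
r=82=1010010 popcount=3 -> skip
r=83=1010011 popcount=4 -> skip
r=84=1010100 popcount=3 -> skip
r=85=1010101 popcount=4 -> skip
r=86=1010110 popcount=4 -> skip
Kept rows: none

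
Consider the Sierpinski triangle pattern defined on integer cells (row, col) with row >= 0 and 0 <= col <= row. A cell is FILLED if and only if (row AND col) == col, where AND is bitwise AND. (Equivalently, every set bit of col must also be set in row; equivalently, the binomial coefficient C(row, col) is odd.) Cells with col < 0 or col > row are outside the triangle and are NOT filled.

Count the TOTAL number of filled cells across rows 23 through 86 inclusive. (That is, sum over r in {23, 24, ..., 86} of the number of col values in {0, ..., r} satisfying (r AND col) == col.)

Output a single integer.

Answer: 848

Derivation:
r23=10111 pc4: +16 =16
r24=11000 pc2: +4 =20
r25=11001 pc3: +8 =28
r26=11010 pc3: +8 =36
r27=11011 pc4: +16 =52
r28=11100 pc3: +8 =60
r29=11101 pc4: +16 =76
r30=11110 pc4: +16 =92
r31=11111 pc5: +32 =124
r32=100000 pc1: +2 =126
r33=100001 pc2: +4 =130
r34=100010 pc2: +4 =134
r35=100011 pc3: +8 =142
r36=100100 pc2: +4 =146
r37=100101 pc3: +8 =154
r38=100110 pc3: +8 =162
r39=100111 pc4: +16 =178
r40=101000 pc2: +4 =182
r41=101001 pc3: +8 =190
r42=101010 pc3: +8 =198
r43=101011 pc4: +16 =214
r44=101100 pc3: +8 =222
r45=101101 pc4: +16 =238
r46=101110 pc4: +16 =254
r47=101111 pc5: +32 =286
r48=110000 pc2: +4 =290
r49=110001 pc3: +8 =298
r50=110010 pc3: +8 =306
r51=110011 pc4: +16 =322
r52=110100 pc3: +8 =330
r53=110101 pc4: +16 =346
r54=110110 pc4: +16 =362
r55=110111 pc5: +32 =394
r56=111000 pc3: +8 =402
r57=111001 pc4: +16 =418
r58=111010 pc4: +16 =434
r59=111011 pc5: +32 =466
r60=111100 pc4: +16 =482
r61=111101 pc5: +32 =514
r62=111110 pc5: +32 =546
r63=111111 pc6: +64 =610
r64=1000000 pc1: +2 =612
r65=1000001 pc2: +4 =616
r66=1000010 pc2: +4 =620
r67=1000011 pc3: +8 =628
r68=1000100 pc2: +4 =632
r69=1000101 pc3: +8 =640
r70=1000110 pc3: +8 =648
r71=1000111 pc4: +16 =664
r72=1001000 pc2: +4 =668
r73=1001001 pc3: +8 =676
r74=1001010 pc3: +8 =684
r75=1001011 pc4: +16 =700
r76=1001100 pc3: +8 =708
r77=1001101 pc4: +16 =724
r78=1001110 pc4: +16 =740
r79=1001111 pc5: +32 =772
r80=1010000 pc2: +4 =776
r81=1010001 pc3: +8 =784
r82=1010010 pc3: +8 =792
r83=1010011 pc4: +16 =808
r84=1010100 pc3: +8 =816
r85=1010101 pc4: +16 =832
r86=1010110 pc4: +16 =848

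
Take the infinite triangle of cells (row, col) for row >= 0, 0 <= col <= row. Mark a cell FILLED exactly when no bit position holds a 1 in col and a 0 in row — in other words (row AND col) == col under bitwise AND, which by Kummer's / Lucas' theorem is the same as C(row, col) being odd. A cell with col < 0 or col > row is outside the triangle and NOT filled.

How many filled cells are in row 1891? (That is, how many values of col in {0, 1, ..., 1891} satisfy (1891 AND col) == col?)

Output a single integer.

Answer: 128

Derivation:
1891 in binary = 11101100011
popcount(1891) = number of 1-bits in 11101100011 = 7
A col c satisfies (1891 AND c) == c iff every set bit of c is also set in 1891; each of the 7 set bits of 1891 can independently be on or off in c.
count = 2^7 = 128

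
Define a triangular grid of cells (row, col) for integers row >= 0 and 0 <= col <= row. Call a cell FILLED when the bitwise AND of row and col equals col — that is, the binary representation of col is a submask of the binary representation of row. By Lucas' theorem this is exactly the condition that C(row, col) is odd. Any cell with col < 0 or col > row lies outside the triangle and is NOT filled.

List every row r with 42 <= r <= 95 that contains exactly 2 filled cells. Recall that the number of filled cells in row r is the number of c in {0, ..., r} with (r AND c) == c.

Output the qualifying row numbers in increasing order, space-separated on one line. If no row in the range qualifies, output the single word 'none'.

Row r has 2^popcount(r) filled cells, so we need popcount(r) = log2(2) = 1.
Scan r = 42..95 and keep those with exactly 1 one-bits:
r=42=101010 popcount=3 -> skip
r=43=101011 popcount=4 -> skip
r=44=101100 popcount=3 -> skip
r=45=101101 popcount=4 -> skip
r=46=101110 popcount=4 -> skip
r=47=101111 popcount=5 -> skip
r=48=110000 popcount=2 -> skip
r=49=110001 popcount=3 -> skip
r=50=110010 popcount=3 -> skip
r=51=110011 popcount=4 -> skip
r=52=110100 popcount=3 -> skip
r=53=110101 popcount=4 -> skip
r=54=110110 popcount=4 -> skip
r=55=110111 popcount=5 -> skip
r=56=111000 popcount=3 -> skip
r=57=111001 popcount=4 -> skip
r=58=111010 popcount=4 -> skip
r=59=111011 popcount=5 -> skip
r=60=111100 popcount=4 -> skip
r=61=111101 popcount=5 -> skip
r=62=111110 popcount=5 -> skip
r=63=111111 popcount=6 -> skip
r=64=1000000 popcount=1 -> KEEP
r=65=1000001 popcount=2 -> skip
r=66=1000010 popcount=2 -> skip
r=67=1000011 popcount=3 -> skip
r=68=1000100 popcount=2 -> skip
r=69=1000101 popcount=3 -> skip
r=70=1000110 popcount=3 -> skip
r=71=1000111 popcount=4 -> skip
r=72=1001000 popcount=2 -> skip
r=73=1001001 popcount=3 -> skip
r=74=1001010 popcount=3 -> skip
r=75=1001011 popcount=4 -> skip
r=76=1001100 popcount=3 -> skip
r=77=1001101 popcount=4 -> skip
r=78=1001110 popcount=4 -> skip
r=79=1001111 popcount=5 -> skip
r=80=1010000 popcount=2 -> skip
r=81=1010001 popcount=3 -> skip
r=82=1010010 popcount=3 -> skip
r=83=1010011 popcount=4 -> skip
r=84=1010100 popcount=3 -> skip
r=85=1010101 popcount=4 -> skip
r=86=1010110 popcount=4 -> skip
r=87=1010111 popcount=5 -> skip
r=88=1011000 popcount=3 -> skip
r=89=1011001 popcount=4 -> skip
r=90=1011010 popcount=4 -> skip
r=91=1011011 popcount=5 -> skip
r=92=1011100 popcount=4 -> skip
r=93=1011101 popcount=5 -> skip
r=94=1011110 popcount=5 -> skip
r=95=1011111 popcount=6 -> skip
Kept rows: 64

Answer: 64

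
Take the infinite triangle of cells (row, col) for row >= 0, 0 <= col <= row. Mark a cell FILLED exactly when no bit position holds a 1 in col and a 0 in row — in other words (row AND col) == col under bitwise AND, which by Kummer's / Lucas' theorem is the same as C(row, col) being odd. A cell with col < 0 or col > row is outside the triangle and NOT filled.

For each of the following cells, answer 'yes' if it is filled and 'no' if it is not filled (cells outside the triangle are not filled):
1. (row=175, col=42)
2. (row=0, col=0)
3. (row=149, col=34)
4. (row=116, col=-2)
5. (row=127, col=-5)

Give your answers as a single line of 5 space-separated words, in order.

(175,42): row=0b10101111, col=0b101010, row AND col = 0b101010 = 42; 42 == 42 -> filled
(0,0): row=0b0, col=0b0, row AND col = 0b0 = 0; 0 == 0 -> filled
(149,34): row=0b10010101, col=0b100010, row AND col = 0b0 = 0; 0 != 34 -> empty
(116,-2): col outside [0, 116] -> not filled
(127,-5): col outside [0, 127] -> not filled

Answer: yes yes no no no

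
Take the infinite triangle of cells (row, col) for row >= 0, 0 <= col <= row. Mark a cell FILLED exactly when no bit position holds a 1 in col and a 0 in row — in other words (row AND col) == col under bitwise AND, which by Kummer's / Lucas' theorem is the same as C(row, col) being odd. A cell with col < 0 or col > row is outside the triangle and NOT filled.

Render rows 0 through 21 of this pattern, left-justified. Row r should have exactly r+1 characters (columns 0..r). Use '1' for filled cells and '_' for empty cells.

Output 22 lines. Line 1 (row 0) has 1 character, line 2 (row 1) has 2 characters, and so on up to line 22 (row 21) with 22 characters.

Answer: 1
11
1_1
1111
1___1
11__11
1_1_1_1
11111111
1_______1
11______11
1_1_____1_1
1111____1111
1___1___1___1
11__11__11__11
1_1_1_1_1_1_1_1
1111111111111111
1_______________1
11______________11
1_1_____________1_1
1111____________1111
1___1___________1___1
11__11__________11__11

Derivation:
r0=0: 1
r1=1: 11
r2=10: 1_1
r3=11: 1111
r4=100: 1___1
r5=101: 11__11
r6=110: 1_1_1_1
r7=111: 11111111
r8=1000: 1_______1
r9=1001: 11______11
r10=1010: 1_1_____1_1
r11=1011: 1111____1111
r12=1100: 1___1___1___1
r13=1101: 11__11__11__11
r14=1110: 1_1_1_1_1_1_1_1
r15=1111: 1111111111111111
r16=10000: 1_______________1
r17=10001: 11______________11
r18=10010: 1_1_____________1_1
r19=10011: 1111____________1111
r20=10100: 1___1___________1___1
r21=10101: 11__11__________11__11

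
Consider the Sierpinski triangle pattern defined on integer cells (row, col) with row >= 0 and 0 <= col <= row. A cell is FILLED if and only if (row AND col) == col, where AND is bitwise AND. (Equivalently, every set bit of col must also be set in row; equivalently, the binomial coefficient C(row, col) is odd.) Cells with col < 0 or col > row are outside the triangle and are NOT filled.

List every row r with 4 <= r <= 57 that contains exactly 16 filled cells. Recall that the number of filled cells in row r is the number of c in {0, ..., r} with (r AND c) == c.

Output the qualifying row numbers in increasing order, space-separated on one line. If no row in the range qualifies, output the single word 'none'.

Answer: 15 23 27 29 30 39 43 45 46 51 53 54 57

Derivation:
Row r has 2^popcount(r) filled cells, so we need popcount(r) = log2(16) = 4.
Scan r = 4..57 and keep those with exactly 4 one-bits:
r=4=100 popcount=1 -> skip
r=5=101 popcount=2 -> skip
r=6=110 popcount=2 -> skip
r=7=111 popcount=3 -> skip
r=8=1000 popcount=1 -> skip
r=9=1001 popcount=2 -> skip
r=10=1010 popcount=2 -> skip
r=11=1011 popcount=3 -> skip
r=12=1100 popcount=2 -> skip
r=13=1101 popcount=3 -> skip
r=14=1110 popcount=3 -> skip
r=15=1111 popcount=4 -> KEEP
r=16=10000 popcount=1 -> skip
r=17=10001 popcount=2 -> skip
r=18=10010 popcount=2 -> skip
r=19=10011 popcount=3 -> skip
r=20=10100 popcount=2 -> skip
r=21=10101 popcount=3 -> skip
r=22=10110 popcount=3 -> skip
r=23=10111 popcount=4 -> KEEP
r=24=11000 popcount=2 -> skip
r=25=11001 popcount=3 -> skip
r=26=11010 popcount=3 -> skip
r=27=11011 popcount=4 -> KEEP
r=28=11100 popcount=3 -> skip
r=29=11101 popcount=4 -> KEEP
r=30=11110 popcount=4 -> KEEP
r=31=11111 popcount=5 -> skip
r=32=100000 popcount=1 -> skip
r=33=100001 popcount=2 -> skip
r=34=100010 popcount=2 -> skip
r=35=100011 popcount=3 -> skip
r=36=100100 popcount=2 -> skip
r=37=100101 popcount=3 -> skip
r=38=100110 popcount=3 -> skip
r=39=100111 popcount=4 -> KEEP
r=40=101000 popcount=2 -> skip
r=41=101001 popcount=3 -> skip
r=42=101010 popcount=3 -> skip
r=43=101011 popcount=4 -> KEEP
r=44=101100 popcount=3 -> skip
r=45=101101 popcount=4 -> KEEP
r=46=101110 popcount=4 -> KEEP
r=47=101111 popcount=5 -> skip
r=48=110000 popcount=2 -> skip
r=49=110001 popcount=3 -> skip
r=50=110010 popcount=3 -> skip
r=51=110011 popcount=4 -> KEEP
r=52=110100 popcount=3 -> skip
r=53=110101 popcount=4 -> KEEP
r=54=110110 popcount=4 -> KEEP
r=55=110111 popcount=5 -> skip
r=56=111000 popcount=3 -> skip
r=57=111001 popcount=4 -> KEEP
Kept rows: 15 23 27 29 30 39 43 45 46 51 53 54 57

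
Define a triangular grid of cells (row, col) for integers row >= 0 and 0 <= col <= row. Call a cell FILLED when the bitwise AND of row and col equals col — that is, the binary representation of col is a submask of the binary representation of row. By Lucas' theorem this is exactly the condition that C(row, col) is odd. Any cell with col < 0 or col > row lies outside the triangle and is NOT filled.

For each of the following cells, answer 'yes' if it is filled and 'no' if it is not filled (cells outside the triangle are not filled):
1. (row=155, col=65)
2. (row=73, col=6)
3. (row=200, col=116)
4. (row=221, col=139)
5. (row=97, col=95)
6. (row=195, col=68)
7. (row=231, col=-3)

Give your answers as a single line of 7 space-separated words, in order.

Answer: no no no no no no no

Derivation:
(155,65): row=0b10011011, col=0b1000001, row AND col = 0b1 = 1; 1 != 65 -> empty
(73,6): row=0b1001001, col=0b110, row AND col = 0b0 = 0; 0 != 6 -> empty
(200,116): row=0b11001000, col=0b1110100, row AND col = 0b1000000 = 64; 64 != 116 -> empty
(221,139): row=0b11011101, col=0b10001011, row AND col = 0b10001001 = 137; 137 != 139 -> empty
(97,95): row=0b1100001, col=0b1011111, row AND col = 0b1000001 = 65; 65 != 95 -> empty
(195,68): row=0b11000011, col=0b1000100, row AND col = 0b1000000 = 64; 64 != 68 -> empty
(231,-3): col outside [0, 231] -> not filled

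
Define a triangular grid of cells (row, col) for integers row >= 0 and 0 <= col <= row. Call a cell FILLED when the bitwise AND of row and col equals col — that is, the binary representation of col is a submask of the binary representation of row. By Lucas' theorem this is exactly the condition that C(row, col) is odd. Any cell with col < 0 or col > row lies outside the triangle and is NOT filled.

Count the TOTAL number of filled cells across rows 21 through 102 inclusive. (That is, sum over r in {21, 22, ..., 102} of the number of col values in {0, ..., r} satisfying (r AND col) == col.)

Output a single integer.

Answer: 1188

Derivation:
r21=10101 pc3: +8 =8
r22=10110 pc3: +8 =16
r23=10111 pc4: +16 =32
r24=11000 pc2: +4 =36
r25=11001 pc3: +8 =44
r26=11010 pc3: +8 =52
r27=11011 pc4: +16 =68
r28=11100 pc3: +8 =76
r29=11101 pc4: +16 =92
r30=11110 pc4: +16 =108
r31=11111 pc5: +32 =140
r32=100000 pc1: +2 =142
r33=100001 pc2: +4 =146
r34=100010 pc2: +4 =150
r35=100011 pc3: +8 =158
r36=100100 pc2: +4 =162
r37=100101 pc3: +8 =170
r38=100110 pc3: +8 =178
r39=100111 pc4: +16 =194
r40=101000 pc2: +4 =198
r41=101001 pc3: +8 =206
r42=101010 pc3: +8 =214
r43=101011 pc4: +16 =230
r44=101100 pc3: +8 =238
r45=101101 pc4: +16 =254
r46=101110 pc4: +16 =270
r47=101111 pc5: +32 =302
r48=110000 pc2: +4 =306
r49=110001 pc3: +8 =314
r50=110010 pc3: +8 =322
r51=110011 pc4: +16 =338
r52=110100 pc3: +8 =346
r53=110101 pc4: +16 =362
r54=110110 pc4: +16 =378
r55=110111 pc5: +32 =410
r56=111000 pc3: +8 =418
r57=111001 pc4: +16 =434
r58=111010 pc4: +16 =450
r59=111011 pc5: +32 =482
r60=111100 pc4: +16 =498
r61=111101 pc5: +32 =530
r62=111110 pc5: +32 =562
r63=111111 pc6: +64 =626
r64=1000000 pc1: +2 =628
r65=1000001 pc2: +4 =632
r66=1000010 pc2: +4 =636
r67=1000011 pc3: +8 =644
r68=1000100 pc2: +4 =648
r69=1000101 pc3: +8 =656
r70=1000110 pc3: +8 =664
r71=1000111 pc4: +16 =680
r72=1001000 pc2: +4 =684
r73=1001001 pc3: +8 =692
r74=1001010 pc3: +8 =700
r75=1001011 pc4: +16 =716
r76=1001100 pc3: +8 =724
r77=1001101 pc4: +16 =740
r78=1001110 pc4: +16 =756
r79=1001111 pc5: +32 =788
r80=1010000 pc2: +4 =792
r81=1010001 pc3: +8 =800
r82=1010010 pc3: +8 =808
r83=1010011 pc4: +16 =824
r84=1010100 pc3: +8 =832
r85=1010101 pc4: +16 =848
r86=1010110 pc4: +16 =864
r87=1010111 pc5: +32 =896
r88=1011000 pc3: +8 =904
r89=1011001 pc4: +16 =920
r90=1011010 pc4: +16 =936
r91=1011011 pc5: +32 =968
r92=1011100 pc4: +16 =984
r93=1011101 pc5: +32 =1016
r94=1011110 pc5: +32 =1048
r95=1011111 pc6: +64 =1112
r96=1100000 pc2: +4 =1116
r97=1100001 pc3: +8 =1124
r98=1100010 pc3: +8 =1132
r99=1100011 pc4: +16 =1148
r100=1100100 pc3: +8 =1156
r101=1100101 pc4: +16 =1172
r102=1100110 pc4: +16 =1188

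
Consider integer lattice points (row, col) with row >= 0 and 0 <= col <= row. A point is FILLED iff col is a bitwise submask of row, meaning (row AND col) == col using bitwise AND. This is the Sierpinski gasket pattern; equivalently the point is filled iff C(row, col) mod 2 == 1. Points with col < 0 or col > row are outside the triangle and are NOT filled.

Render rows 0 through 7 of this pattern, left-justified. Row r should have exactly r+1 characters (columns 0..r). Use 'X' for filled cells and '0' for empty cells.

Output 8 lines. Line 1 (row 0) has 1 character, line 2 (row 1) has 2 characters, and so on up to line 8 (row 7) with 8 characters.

r0=0: X
r1=1: XX
r2=10: X0X
r3=11: XXXX
r4=100: X000X
r5=101: XX00XX
r6=110: X0X0X0X
r7=111: XXXXXXXX

Answer: X
XX
X0X
XXXX
X000X
XX00XX
X0X0X0X
XXXXXXXX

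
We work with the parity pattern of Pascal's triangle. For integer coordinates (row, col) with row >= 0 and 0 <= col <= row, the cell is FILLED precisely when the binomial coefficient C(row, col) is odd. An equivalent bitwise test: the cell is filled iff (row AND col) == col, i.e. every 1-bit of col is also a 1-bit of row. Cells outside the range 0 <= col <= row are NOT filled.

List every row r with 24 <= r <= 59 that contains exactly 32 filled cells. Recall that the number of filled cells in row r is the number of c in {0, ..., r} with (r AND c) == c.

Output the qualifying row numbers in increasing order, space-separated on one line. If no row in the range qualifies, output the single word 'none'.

Row r has 2^popcount(r) filled cells, so we need popcount(r) = log2(32) = 5.
Scan r = 24..59 and keep those with exactly 5 one-bits:
r=24=11000 popcount=2 -> skip
r=25=11001 popcount=3 -> skip
r=26=11010 popcount=3 -> skip
r=27=11011 popcount=4 -> skip
r=28=11100 popcount=3 -> skip
r=29=11101 popcount=4 -> skip
r=30=11110 popcount=4 -> skip
r=31=11111 popcount=5 -> KEEP
r=32=100000 popcount=1 -> skip
r=33=100001 popcount=2 -> skip
r=34=100010 popcount=2 -> skip
r=35=100011 popcount=3 -> skip
r=36=100100 popcount=2 -> skip
r=37=100101 popcount=3 -> skip
r=38=100110 popcount=3 -> skip
r=39=100111 popcount=4 -> skip
r=40=101000 popcount=2 -> skip
r=41=101001 popcount=3 -> skip
r=42=101010 popcount=3 -> skip
r=43=101011 popcount=4 -> skip
r=44=101100 popcount=3 -> skip
r=45=101101 popcount=4 -> skip
r=46=101110 popcount=4 -> skip
r=47=101111 popcount=5 -> KEEP
r=48=110000 popcount=2 -> skip
r=49=110001 popcount=3 -> skip
r=50=110010 popcount=3 -> skip
r=51=110011 popcount=4 -> skip
r=52=110100 popcount=3 -> skip
r=53=110101 popcount=4 -> skip
r=54=110110 popcount=4 -> skip
r=55=110111 popcount=5 -> KEEP
r=56=111000 popcount=3 -> skip
r=57=111001 popcount=4 -> skip
r=58=111010 popcount=4 -> skip
r=59=111011 popcount=5 -> KEEP
Kept rows: 31 47 55 59

Answer: 31 47 55 59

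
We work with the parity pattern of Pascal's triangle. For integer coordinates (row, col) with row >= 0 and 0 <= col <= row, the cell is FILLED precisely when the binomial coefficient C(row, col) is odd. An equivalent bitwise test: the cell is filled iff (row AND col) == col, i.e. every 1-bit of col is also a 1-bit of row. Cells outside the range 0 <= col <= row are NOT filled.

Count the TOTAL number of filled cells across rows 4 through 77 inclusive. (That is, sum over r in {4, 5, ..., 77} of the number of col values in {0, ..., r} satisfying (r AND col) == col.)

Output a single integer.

r4=100 pc1: +2 =2
r5=101 pc2: +4 =6
r6=110 pc2: +4 =10
r7=111 pc3: +8 =18
r8=1000 pc1: +2 =20
r9=1001 pc2: +4 =24
r10=1010 pc2: +4 =28
r11=1011 pc3: +8 =36
r12=1100 pc2: +4 =40
r13=1101 pc3: +8 =48
r14=1110 pc3: +8 =56
r15=1111 pc4: +16 =72
r16=10000 pc1: +2 =74
r17=10001 pc2: +4 =78
r18=10010 pc2: +4 =82
r19=10011 pc3: +8 =90
r20=10100 pc2: +4 =94
r21=10101 pc3: +8 =102
r22=10110 pc3: +8 =110
r23=10111 pc4: +16 =126
r24=11000 pc2: +4 =130
r25=11001 pc3: +8 =138
r26=11010 pc3: +8 =146
r27=11011 pc4: +16 =162
r28=11100 pc3: +8 =170
r29=11101 pc4: +16 =186
r30=11110 pc4: +16 =202
r31=11111 pc5: +32 =234
r32=100000 pc1: +2 =236
r33=100001 pc2: +4 =240
r34=100010 pc2: +4 =244
r35=100011 pc3: +8 =252
r36=100100 pc2: +4 =256
r37=100101 pc3: +8 =264
r38=100110 pc3: +8 =272
r39=100111 pc4: +16 =288
r40=101000 pc2: +4 =292
r41=101001 pc3: +8 =300
r42=101010 pc3: +8 =308
r43=101011 pc4: +16 =324
r44=101100 pc3: +8 =332
r45=101101 pc4: +16 =348
r46=101110 pc4: +16 =364
r47=101111 pc5: +32 =396
r48=110000 pc2: +4 =400
r49=110001 pc3: +8 =408
r50=110010 pc3: +8 =416
r51=110011 pc4: +16 =432
r52=110100 pc3: +8 =440
r53=110101 pc4: +16 =456
r54=110110 pc4: +16 =472
r55=110111 pc5: +32 =504
r56=111000 pc3: +8 =512
r57=111001 pc4: +16 =528
r58=111010 pc4: +16 =544
r59=111011 pc5: +32 =576
r60=111100 pc4: +16 =592
r61=111101 pc5: +32 =624
r62=111110 pc5: +32 =656
r63=111111 pc6: +64 =720
r64=1000000 pc1: +2 =722
r65=1000001 pc2: +4 =726
r66=1000010 pc2: +4 =730
r67=1000011 pc3: +8 =738
r68=1000100 pc2: +4 =742
r69=1000101 pc3: +8 =750
r70=1000110 pc3: +8 =758
r71=1000111 pc4: +16 =774
r72=1001000 pc2: +4 =778
r73=1001001 pc3: +8 =786
r74=1001010 pc3: +8 =794
r75=1001011 pc4: +16 =810
r76=1001100 pc3: +8 =818
r77=1001101 pc4: +16 =834

Answer: 834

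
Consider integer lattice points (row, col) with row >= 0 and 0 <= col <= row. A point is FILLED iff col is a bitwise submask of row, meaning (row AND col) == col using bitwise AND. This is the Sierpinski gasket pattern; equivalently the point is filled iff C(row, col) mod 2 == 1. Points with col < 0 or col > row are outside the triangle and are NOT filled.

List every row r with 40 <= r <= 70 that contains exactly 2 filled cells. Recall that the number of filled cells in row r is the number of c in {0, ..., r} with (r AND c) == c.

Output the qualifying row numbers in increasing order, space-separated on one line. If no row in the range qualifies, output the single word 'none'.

Answer: 64

Derivation:
Row r has 2^popcount(r) filled cells, so we need popcount(r) = log2(2) = 1.
Scan r = 40..70 and keep those with exactly 1 one-bits:
r=40=101000 popcount=2 -> skip
r=41=101001 popcount=3 -> skip
r=42=101010 popcount=3 -> skip
r=43=101011 popcount=4 -> skip
r=44=101100 popcount=3 -> skip
r=45=101101 popcount=4 -> skip
r=46=101110 popcount=4 -> skip
r=47=101111 popcount=5 -> skip
r=48=110000 popcount=2 -> skip
r=49=110001 popcount=3 -> skip
r=50=110010 popcount=3 -> skip
r=51=110011 popcount=4 -> skip
r=52=110100 popcount=3 -> skip
r=53=110101 popcount=4 -> skip
r=54=110110 popcount=4 -> skip
r=55=110111 popcount=5 -> skip
r=56=111000 popcount=3 -> skip
r=57=111001 popcount=4 -> skip
r=58=111010 popcount=4 -> skip
r=59=111011 popcount=5 -> skip
r=60=111100 popcount=4 -> skip
r=61=111101 popcount=5 -> skip
r=62=111110 popcount=5 -> skip
r=63=111111 popcount=6 -> skip
r=64=1000000 popcount=1 -> KEEP
r=65=1000001 popcount=2 -> skip
r=66=1000010 popcount=2 -> skip
r=67=1000011 popcount=3 -> skip
r=68=1000100 popcount=2 -> skip
r=69=1000101 popcount=3 -> skip
r=70=1000110 popcount=3 -> skip
Kept rows: 64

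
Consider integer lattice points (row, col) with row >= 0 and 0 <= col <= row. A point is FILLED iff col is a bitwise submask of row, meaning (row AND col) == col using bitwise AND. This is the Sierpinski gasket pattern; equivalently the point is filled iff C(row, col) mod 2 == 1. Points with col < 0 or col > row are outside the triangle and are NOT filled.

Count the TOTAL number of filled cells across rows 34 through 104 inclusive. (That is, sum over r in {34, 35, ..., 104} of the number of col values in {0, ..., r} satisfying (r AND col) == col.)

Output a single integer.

r34=100010 pc2: +4 =4
r35=100011 pc3: +8 =12
r36=100100 pc2: +4 =16
r37=100101 pc3: +8 =24
r38=100110 pc3: +8 =32
r39=100111 pc4: +16 =48
r40=101000 pc2: +4 =52
r41=101001 pc3: +8 =60
r42=101010 pc3: +8 =68
r43=101011 pc4: +16 =84
r44=101100 pc3: +8 =92
r45=101101 pc4: +16 =108
r46=101110 pc4: +16 =124
r47=101111 pc5: +32 =156
r48=110000 pc2: +4 =160
r49=110001 pc3: +8 =168
r50=110010 pc3: +8 =176
r51=110011 pc4: +16 =192
r52=110100 pc3: +8 =200
r53=110101 pc4: +16 =216
r54=110110 pc4: +16 =232
r55=110111 pc5: +32 =264
r56=111000 pc3: +8 =272
r57=111001 pc4: +16 =288
r58=111010 pc4: +16 =304
r59=111011 pc5: +32 =336
r60=111100 pc4: +16 =352
r61=111101 pc5: +32 =384
r62=111110 pc5: +32 =416
r63=111111 pc6: +64 =480
r64=1000000 pc1: +2 =482
r65=1000001 pc2: +4 =486
r66=1000010 pc2: +4 =490
r67=1000011 pc3: +8 =498
r68=1000100 pc2: +4 =502
r69=1000101 pc3: +8 =510
r70=1000110 pc3: +8 =518
r71=1000111 pc4: +16 =534
r72=1001000 pc2: +4 =538
r73=1001001 pc3: +8 =546
r74=1001010 pc3: +8 =554
r75=1001011 pc4: +16 =570
r76=1001100 pc3: +8 =578
r77=1001101 pc4: +16 =594
r78=1001110 pc4: +16 =610
r79=1001111 pc5: +32 =642
r80=1010000 pc2: +4 =646
r81=1010001 pc3: +8 =654
r82=1010010 pc3: +8 =662
r83=1010011 pc4: +16 =678
r84=1010100 pc3: +8 =686
r85=1010101 pc4: +16 =702
r86=1010110 pc4: +16 =718
r87=1010111 pc5: +32 =750
r88=1011000 pc3: +8 =758
r89=1011001 pc4: +16 =774
r90=1011010 pc4: +16 =790
r91=1011011 pc5: +32 =822
r92=1011100 pc4: +16 =838
r93=1011101 pc5: +32 =870
r94=1011110 pc5: +32 =902
r95=1011111 pc6: +64 =966
r96=1100000 pc2: +4 =970
r97=1100001 pc3: +8 =978
r98=1100010 pc3: +8 =986
r99=1100011 pc4: +16 =1002
r100=1100100 pc3: +8 =1010
r101=1100101 pc4: +16 =1026
r102=1100110 pc4: +16 =1042
r103=1100111 pc5: +32 =1074
r104=1101000 pc3: +8 =1082

Answer: 1082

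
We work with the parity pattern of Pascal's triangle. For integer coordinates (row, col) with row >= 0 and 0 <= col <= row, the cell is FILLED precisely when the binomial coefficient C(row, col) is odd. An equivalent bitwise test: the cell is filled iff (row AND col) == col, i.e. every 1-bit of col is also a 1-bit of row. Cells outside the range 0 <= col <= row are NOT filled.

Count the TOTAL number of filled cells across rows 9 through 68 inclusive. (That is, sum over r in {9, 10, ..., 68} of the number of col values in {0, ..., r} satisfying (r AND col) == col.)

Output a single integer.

Answer: 722

Derivation:
r9=1001 pc2: +4 =4
r10=1010 pc2: +4 =8
r11=1011 pc3: +8 =16
r12=1100 pc2: +4 =20
r13=1101 pc3: +8 =28
r14=1110 pc3: +8 =36
r15=1111 pc4: +16 =52
r16=10000 pc1: +2 =54
r17=10001 pc2: +4 =58
r18=10010 pc2: +4 =62
r19=10011 pc3: +8 =70
r20=10100 pc2: +4 =74
r21=10101 pc3: +8 =82
r22=10110 pc3: +8 =90
r23=10111 pc4: +16 =106
r24=11000 pc2: +4 =110
r25=11001 pc3: +8 =118
r26=11010 pc3: +8 =126
r27=11011 pc4: +16 =142
r28=11100 pc3: +8 =150
r29=11101 pc4: +16 =166
r30=11110 pc4: +16 =182
r31=11111 pc5: +32 =214
r32=100000 pc1: +2 =216
r33=100001 pc2: +4 =220
r34=100010 pc2: +4 =224
r35=100011 pc3: +8 =232
r36=100100 pc2: +4 =236
r37=100101 pc3: +8 =244
r38=100110 pc3: +8 =252
r39=100111 pc4: +16 =268
r40=101000 pc2: +4 =272
r41=101001 pc3: +8 =280
r42=101010 pc3: +8 =288
r43=101011 pc4: +16 =304
r44=101100 pc3: +8 =312
r45=101101 pc4: +16 =328
r46=101110 pc4: +16 =344
r47=101111 pc5: +32 =376
r48=110000 pc2: +4 =380
r49=110001 pc3: +8 =388
r50=110010 pc3: +8 =396
r51=110011 pc4: +16 =412
r52=110100 pc3: +8 =420
r53=110101 pc4: +16 =436
r54=110110 pc4: +16 =452
r55=110111 pc5: +32 =484
r56=111000 pc3: +8 =492
r57=111001 pc4: +16 =508
r58=111010 pc4: +16 =524
r59=111011 pc5: +32 =556
r60=111100 pc4: +16 =572
r61=111101 pc5: +32 =604
r62=111110 pc5: +32 =636
r63=111111 pc6: +64 =700
r64=1000000 pc1: +2 =702
r65=1000001 pc2: +4 =706
r66=1000010 pc2: +4 =710
r67=1000011 pc3: +8 =718
r68=1000100 pc2: +4 =722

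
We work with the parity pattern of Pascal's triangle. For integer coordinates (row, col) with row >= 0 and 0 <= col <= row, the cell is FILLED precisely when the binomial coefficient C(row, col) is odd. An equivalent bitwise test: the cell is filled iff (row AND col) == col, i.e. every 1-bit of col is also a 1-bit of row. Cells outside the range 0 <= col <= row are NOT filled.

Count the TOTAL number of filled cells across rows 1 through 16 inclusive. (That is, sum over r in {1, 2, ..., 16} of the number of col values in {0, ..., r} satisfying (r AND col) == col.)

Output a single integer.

Answer: 82

Derivation:
r1=1 pc1: +2 =2
r2=10 pc1: +2 =4
r3=11 pc2: +4 =8
r4=100 pc1: +2 =10
r5=101 pc2: +4 =14
r6=110 pc2: +4 =18
r7=111 pc3: +8 =26
r8=1000 pc1: +2 =28
r9=1001 pc2: +4 =32
r10=1010 pc2: +4 =36
r11=1011 pc3: +8 =44
r12=1100 pc2: +4 =48
r13=1101 pc3: +8 =56
r14=1110 pc3: +8 =64
r15=1111 pc4: +16 =80
r16=10000 pc1: +2 =82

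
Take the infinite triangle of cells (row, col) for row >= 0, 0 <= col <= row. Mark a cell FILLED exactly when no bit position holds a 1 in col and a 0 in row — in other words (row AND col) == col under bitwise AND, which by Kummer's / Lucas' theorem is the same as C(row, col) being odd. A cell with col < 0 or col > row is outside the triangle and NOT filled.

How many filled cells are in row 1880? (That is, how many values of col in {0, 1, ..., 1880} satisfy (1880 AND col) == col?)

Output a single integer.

Answer: 64

Derivation:
1880 in binary = 11101011000
popcount(1880) = number of 1-bits in 11101011000 = 6
A col c satisfies (1880 AND c) == c iff every set bit of c is also set in 1880; each of the 6 set bits of 1880 can independently be on or off in c.
count = 2^6 = 64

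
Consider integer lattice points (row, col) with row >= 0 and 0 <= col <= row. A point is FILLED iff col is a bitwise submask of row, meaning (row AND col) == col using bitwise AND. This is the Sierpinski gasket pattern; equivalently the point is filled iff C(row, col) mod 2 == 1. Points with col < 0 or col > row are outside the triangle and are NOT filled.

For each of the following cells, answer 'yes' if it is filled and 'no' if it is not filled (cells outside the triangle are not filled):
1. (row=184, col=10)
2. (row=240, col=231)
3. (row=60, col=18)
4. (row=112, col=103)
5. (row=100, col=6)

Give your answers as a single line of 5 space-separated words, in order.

(184,10): row=0b10111000, col=0b1010, row AND col = 0b1000 = 8; 8 != 10 -> empty
(240,231): row=0b11110000, col=0b11100111, row AND col = 0b11100000 = 224; 224 != 231 -> empty
(60,18): row=0b111100, col=0b10010, row AND col = 0b10000 = 16; 16 != 18 -> empty
(112,103): row=0b1110000, col=0b1100111, row AND col = 0b1100000 = 96; 96 != 103 -> empty
(100,6): row=0b1100100, col=0b110, row AND col = 0b100 = 4; 4 != 6 -> empty

Answer: no no no no no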